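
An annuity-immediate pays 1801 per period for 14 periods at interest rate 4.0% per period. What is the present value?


PV = PMT * (1 - (1+i)^(-n)) / i
= 1801 * (1 - (1+0.04)^(-14)) / 0.04
= 1801 * (1 - 0.577475) / 0.04
= 1801 * 10.563123
= 19024.1844


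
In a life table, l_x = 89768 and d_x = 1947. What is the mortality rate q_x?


q_x = d_x / l_x
= 1947 / 89768
= 0.0217


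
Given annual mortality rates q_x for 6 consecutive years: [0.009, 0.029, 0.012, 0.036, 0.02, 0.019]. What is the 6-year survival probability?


p_k = 1 - q_k for each year
Survival = product of (1 - q_k)
= 0.991 * 0.971 * 0.988 * 0.964 * 0.98 * 0.981
= 0.8811


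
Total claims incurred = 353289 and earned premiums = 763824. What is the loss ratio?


Loss ratio = claims / premiums
= 353289 / 763824
= 0.4625


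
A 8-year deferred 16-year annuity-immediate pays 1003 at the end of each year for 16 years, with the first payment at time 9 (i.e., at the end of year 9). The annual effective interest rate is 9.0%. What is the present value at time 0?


PV at time 8 of the 16-year annuity-immediate:
a_n = 1003 * (1-(1+0.09)^(-16))/0.09 = 8337.4959
Discount back 8 years to time 0:
PV = 8337.4959 * (1+0.09)^(-8)
= 8337.4959 * 0.501866
= 4184.308


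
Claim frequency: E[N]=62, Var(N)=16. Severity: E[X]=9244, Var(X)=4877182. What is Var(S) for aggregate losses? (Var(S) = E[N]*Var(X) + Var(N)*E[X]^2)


Var(S) = E[N]*Var(X) + Var(N)*E[X]^2
= 62*4877182 + 16*9244^2
= 302385284 + 1367224576
= 1.6696e+09


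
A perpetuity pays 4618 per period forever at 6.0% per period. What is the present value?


PV = PMT / i
= 4618 / 0.06
= 76966.6667


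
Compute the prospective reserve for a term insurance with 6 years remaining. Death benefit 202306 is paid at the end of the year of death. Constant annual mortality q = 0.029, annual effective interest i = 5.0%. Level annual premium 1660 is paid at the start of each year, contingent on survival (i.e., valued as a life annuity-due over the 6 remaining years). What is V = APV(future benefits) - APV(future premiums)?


v = 1/(1+i) = 0.952381
APV(future benefits) per unit = sum_{k=0}^{5} k_p_x * q * v^(k+1) = 0.1375
APV(future benefits) = 202306 * 0.1375 = 27817.0582
Life annuity-due factor ä_{x:6} = sum_{k=0}^{5} k_p_x * v^k = 4.978445
APV(future premiums) = 1660 * 4.978445 = 8264.2191
V = 27817.0582 - 8264.2191
= 19552.839


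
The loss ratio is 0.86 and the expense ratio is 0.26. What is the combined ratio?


Combined ratio = loss ratio + expense ratio
= 0.86 + 0.26
= 1.12


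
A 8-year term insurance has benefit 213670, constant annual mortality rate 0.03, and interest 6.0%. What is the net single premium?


NSP = benefit * sum_{k=0}^{n-1} k_p_x * q * v^(k+1)
With constant q=0.03, v=0.943396
Sum = 0.169423
NSP = 213670 * 0.169423
= 36200.6637


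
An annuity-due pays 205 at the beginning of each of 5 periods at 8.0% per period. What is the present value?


PV_due = PMT * (1-(1+i)^(-n))/i * (1+i)
PV_immediate = 818.5056
PV_due = 818.5056 * 1.08
= 883.986


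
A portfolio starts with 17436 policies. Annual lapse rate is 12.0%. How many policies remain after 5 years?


remaining = initial * (1 - lapse)^years
= 17436 * (1 - 0.12)^5
= 17436 * 0.527732
= 9201.5337


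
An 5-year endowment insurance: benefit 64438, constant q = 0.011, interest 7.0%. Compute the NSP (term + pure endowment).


Term component = 2847.3025
Pure endowment = 5_p_x * v^5 * benefit = 0.946197 * 0.712986 * 64438 = 43471.4996
NSP = 46318.8021


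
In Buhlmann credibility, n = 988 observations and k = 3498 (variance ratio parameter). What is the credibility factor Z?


Z = n / (n + k)
= 988 / (988 + 3498)
= 988 / 4486
= 0.2202


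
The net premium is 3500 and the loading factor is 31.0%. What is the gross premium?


Gross = net * (1 + loading)
= 3500 * (1 + 0.31)
= 3500 * 1.31
= 4585.0


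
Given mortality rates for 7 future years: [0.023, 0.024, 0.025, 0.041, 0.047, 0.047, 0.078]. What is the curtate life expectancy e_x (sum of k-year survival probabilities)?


e_x = sum_{k=1}^{n} k_p_x
k_p_x values:
  1_p_x = 0.977
  2_p_x = 0.953552
  3_p_x = 0.929713
  4_p_x = 0.891595
  5_p_x = 0.84969
  6_p_x = 0.809755
  7_p_x = 0.746594
e_x = 6.1579


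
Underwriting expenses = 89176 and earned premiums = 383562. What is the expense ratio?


Expense ratio = expenses / premiums
= 89176 / 383562
= 0.2325


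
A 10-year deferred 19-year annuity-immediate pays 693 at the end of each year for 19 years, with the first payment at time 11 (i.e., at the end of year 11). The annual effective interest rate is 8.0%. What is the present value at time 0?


PV at time 10 of the 19-year annuity-immediate:
a_n = 693 * (1-(1+0.08)^(-19))/0.08 = 6655.2942
Discount back 10 years to time 0:
PV = 6655.2942 * (1+0.08)^(-10)
= 6655.2942 * 0.463193
= 3082.689


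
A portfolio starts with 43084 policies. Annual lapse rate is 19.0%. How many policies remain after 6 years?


remaining = initial * (1 - lapse)^years
= 43084 * (1 - 0.19)^6
= 43084 * 0.28243
= 12168.1941


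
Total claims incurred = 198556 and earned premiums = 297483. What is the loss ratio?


Loss ratio = claims / premiums
= 198556 / 297483
= 0.6675


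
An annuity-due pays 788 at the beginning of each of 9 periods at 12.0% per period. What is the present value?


PV_due = PMT * (1-(1+i)^(-n))/i * (1+i)
PV_immediate = 4198.6608
PV_due = 4198.6608 * 1.12
= 4702.5001


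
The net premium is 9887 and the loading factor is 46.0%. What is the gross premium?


Gross = net * (1 + loading)
= 9887 * (1 + 0.46)
= 9887 * 1.46
= 14435.02


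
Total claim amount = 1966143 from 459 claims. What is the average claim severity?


severity = total / number
= 1966143 / 459
= 4283.5359


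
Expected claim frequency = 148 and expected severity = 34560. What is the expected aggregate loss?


E[S] = E[N] * E[X]
= 148 * 34560
= 5.1149e+06


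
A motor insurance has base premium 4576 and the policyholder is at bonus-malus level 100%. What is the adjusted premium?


adjusted = base * BM_level / 100
= 4576 * 100 / 100
= 4576 * 1.0
= 4576.0


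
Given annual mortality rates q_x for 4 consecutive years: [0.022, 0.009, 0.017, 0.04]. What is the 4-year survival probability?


p_k = 1 - q_k for each year
Survival = product of (1 - q_k)
= 0.978 * 0.991 * 0.983 * 0.96
= 0.9146


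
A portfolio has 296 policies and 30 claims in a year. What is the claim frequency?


frequency = claims / policies
= 30 / 296
= 0.1014


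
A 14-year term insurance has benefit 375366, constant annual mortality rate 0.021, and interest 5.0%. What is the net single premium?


NSP = benefit * sum_{k=0}^{n-1} k_p_x * q * v^(k+1)
With constant q=0.021, v=0.952381
Sum = 0.184789
NSP = 375366 * 0.184789
= 69363.3521


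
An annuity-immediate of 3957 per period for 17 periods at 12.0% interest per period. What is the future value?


FV = PMT * ((1+i)^n - 1) / i
= 3957 * ((1.12)^17 - 1) / 0.12
= 3957 * (6.866041 - 1) / 0.12
= 193432.6983


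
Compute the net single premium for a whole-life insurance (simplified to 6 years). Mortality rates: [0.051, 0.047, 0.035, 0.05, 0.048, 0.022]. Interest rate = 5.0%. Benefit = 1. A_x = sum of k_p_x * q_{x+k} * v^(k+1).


v = 0.952381
Year 0: k_p_x=1.0, q=0.051, term=0.048571
Year 1: k_p_x=0.949, q=0.047, term=0.040456
Year 2: k_p_x=0.904397, q=0.035, term=0.027344
Year 3: k_p_x=0.872743, q=0.05, term=0.0359
Year 4: k_p_x=0.829106, q=0.048, term=0.031182
Year 5: k_p_x=0.789309, q=0.022, term=0.012958
A_x = 0.1964


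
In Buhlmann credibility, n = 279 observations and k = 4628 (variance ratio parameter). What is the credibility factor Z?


Z = n / (n + k)
= 279 / (279 + 4628)
= 279 / 4907
= 0.0569


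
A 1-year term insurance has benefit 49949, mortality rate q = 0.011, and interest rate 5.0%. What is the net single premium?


NSP = benefit * q * v
v = 1/(1+i) = 0.952381
NSP = 49949 * 0.011 * 0.952381
= 523.2752


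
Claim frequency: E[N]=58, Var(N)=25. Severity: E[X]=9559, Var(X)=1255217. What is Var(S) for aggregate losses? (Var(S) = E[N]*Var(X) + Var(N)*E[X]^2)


Var(S) = E[N]*Var(X) + Var(N)*E[X]^2
= 58*1255217 + 25*9559^2
= 72802586 + 2284362025
= 2.3572e+09


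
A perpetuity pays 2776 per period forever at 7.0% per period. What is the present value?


PV = PMT / i
= 2776 / 0.07
= 39657.1429


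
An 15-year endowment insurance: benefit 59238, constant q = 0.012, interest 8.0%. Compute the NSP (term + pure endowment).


Term component = 5694.3778
Pure endowment = 15_p_x * v^15 * benefit = 0.834361 * 0.315242 * 59238 = 15581.1039
NSP = 21275.4817


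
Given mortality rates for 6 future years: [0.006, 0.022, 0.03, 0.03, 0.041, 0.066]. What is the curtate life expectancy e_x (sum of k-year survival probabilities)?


e_x = sum_{k=1}^{n} k_p_x
k_p_x values:
  1_p_x = 0.994
  2_p_x = 0.972132
  3_p_x = 0.942968
  4_p_x = 0.914679
  5_p_x = 0.877177
  6_p_x = 0.819283
e_x = 5.5202


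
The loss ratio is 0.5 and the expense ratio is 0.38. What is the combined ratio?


Combined ratio = loss ratio + expense ratio
= 0.5 + 0.38
= 0.88


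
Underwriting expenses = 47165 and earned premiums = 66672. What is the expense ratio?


Expense ratio = expenses / premiums
= 47165 / 66672
= 0.7074


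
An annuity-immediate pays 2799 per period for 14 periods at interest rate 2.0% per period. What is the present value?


PV = PMT * (1 - (1+i)^(-n)) / i
= 2799 * (1 - (1+0.02)^(-14)) / 0.02
= 2799 * (1 - 0.757875) / 0.02
= 2799 * 12.106249
= 33885.3903


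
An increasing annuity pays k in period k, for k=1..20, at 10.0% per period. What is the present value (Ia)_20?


(Ia)_n = sum_{k=1}^{n} k * v^k, v = 1/(1+i)
v = 0.909091
Sum computed term by term:
(Ia)_20 = 63.9205


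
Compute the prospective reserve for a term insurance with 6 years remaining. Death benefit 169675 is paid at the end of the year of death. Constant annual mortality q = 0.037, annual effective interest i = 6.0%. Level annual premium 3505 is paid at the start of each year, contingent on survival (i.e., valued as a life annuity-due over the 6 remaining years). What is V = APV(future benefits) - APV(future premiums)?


v = 1/(1+i) = 0.943396
APV(future benefits) per unit = sum_{k=0}^{5} k_p_x * q * v^(k+1) = 0.16698
APV(future benefits) = 169675 * 0.16698 = 28332.3701
Life annuity-due factor ä_{x:6} = sum_{k=0}^{5} k_p_x * v^k = 4.783758
APV(future premiums) = 3505 * 4.783758 = 16767.0714
V = 28332.3701 - 16767.0714
= 11565.2988


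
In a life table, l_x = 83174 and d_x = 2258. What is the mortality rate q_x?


q_x = d_x / l_x
= 2258 / 83174
= 0.0271


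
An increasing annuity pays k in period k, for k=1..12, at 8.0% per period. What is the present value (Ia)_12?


(Ia)_n = sum_{k=1}^{n} k * v^k, v = 1/(1+i)
v = 0.925926
Sum computed term by term:
(Ia)_12 = 42.17


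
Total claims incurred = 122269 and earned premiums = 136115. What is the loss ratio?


Loss ratio = claims / premiums
= 122269 / 136115
= 0.8983


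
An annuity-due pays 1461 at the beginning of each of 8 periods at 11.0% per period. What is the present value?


PV_due = PMT * (1-(1+i)^(-n))/i * (1+i)
PV_immediate = 7518.4854
PV_due = 7518.4854 * 1.11
= 8345.5187


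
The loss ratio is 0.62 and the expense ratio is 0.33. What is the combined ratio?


Combined ratio = loss ratio + expense ratio
= 0.62 + 0.33
= 0.95


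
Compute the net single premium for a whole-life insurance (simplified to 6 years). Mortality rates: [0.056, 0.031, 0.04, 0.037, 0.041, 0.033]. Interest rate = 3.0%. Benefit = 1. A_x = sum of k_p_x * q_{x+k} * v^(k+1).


v = 0.970874
Year 0: k_p_x=1.0, q=0.056, term=0.054369
Year 1: k_p_x=0.944, q=0.031, term=0.027584
Year 2: k_p_x=0.914736, q=0.04, term=0.033485
Year 3: k_p_x=0.878147, q=0.037, term=0.028868
Year 4: k_p_x=0.845655, q=0.041, term=0.029908
Year 5: k_p_x=0.810983, q=0.033, term=0.022413
A_x = 0.1966


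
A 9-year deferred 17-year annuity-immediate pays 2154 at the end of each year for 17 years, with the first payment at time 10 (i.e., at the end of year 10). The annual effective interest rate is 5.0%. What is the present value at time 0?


PV at time 9 of the 17-year annuity-immediate:
a_n = 2154 * (1-(1+0.05)^(-17))/0.05 = 24284.3387
Discount back 9 years to time 0:
PV = 24284.3387 * (1+0.05)^(-9)
= 24284.3387 * 0.644609
= 15653.9012


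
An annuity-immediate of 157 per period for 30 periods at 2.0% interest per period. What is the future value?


FV = PMT * ((1+i)^n - 1) / i
= 157 * ((1.02)^30 - 1) / 0.02
= 157 * (1.811362 - 1) / 0.02
= 6369.1884


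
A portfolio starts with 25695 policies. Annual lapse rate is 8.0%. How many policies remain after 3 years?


remaining = initial * (1 - lapse)^years
= 25695 * (1 - 0.08)^3
= 25695 * 0.778688
= 20008.3882


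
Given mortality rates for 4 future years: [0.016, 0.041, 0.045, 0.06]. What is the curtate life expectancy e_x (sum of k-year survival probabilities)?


e_x = sum_{k=1}^{n} k_p_x
k_p_x values:
  1_p_x = 0.984
  2_p_x = 0.943656
  3_p_x = 0.901191
  4_p_x = 0.84712
e_x = 3.676


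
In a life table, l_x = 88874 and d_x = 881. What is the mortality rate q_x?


q_x = d_x / l_x
= 881 / 88874
= 0.0099


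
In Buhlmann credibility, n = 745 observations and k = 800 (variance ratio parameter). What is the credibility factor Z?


Z = n / (n + k)
= 745 / (745 + 800)
= 745 / 1545
= 0.4822


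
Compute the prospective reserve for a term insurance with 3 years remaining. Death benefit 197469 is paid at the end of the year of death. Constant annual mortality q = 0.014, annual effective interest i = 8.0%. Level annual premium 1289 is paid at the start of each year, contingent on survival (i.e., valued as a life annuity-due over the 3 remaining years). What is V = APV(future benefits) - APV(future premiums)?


v = 1/(1+i) = 0.925926
APV(future benefits) per unit = sum_{k=0}^{2} k_p_x * q * v^(k+1) = 0.035602
APV(future benefits) = 197469 * 0.035602 = 7030.3536
Life annuity-due factor ä_{x:3} = sum_{k=0}^{2} k_p_x * v^k = 2.746464
APV(future premiums) = 1289 * 2.746464 = 3540.1925
V = 7030.3536 - 3540.1925
= 3490.1611


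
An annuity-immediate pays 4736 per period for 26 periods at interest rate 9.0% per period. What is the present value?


PV = PMT * (1 - (1+i)^(-n)) / i
= 4736 * (1 - (1+0.09)^(-26)) / 0.09
= 4736 * (1 - 0.106393) / 0.09
= 4736 * 9.928972
= 47023.6119


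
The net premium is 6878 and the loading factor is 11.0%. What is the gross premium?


Gross = net * (1 + loading)
= 6878 * (1 + 0.11)
= 6878 * 1.11
= 7634.58


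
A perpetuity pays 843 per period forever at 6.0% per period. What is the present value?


PV = PMT / i
= 843 / 0.06
= 14050.0


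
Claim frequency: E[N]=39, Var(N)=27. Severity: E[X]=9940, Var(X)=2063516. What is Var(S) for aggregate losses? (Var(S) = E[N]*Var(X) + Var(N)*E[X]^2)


Var(S) = E[N]*Var(X) + Var(N)*E[X]^2
= 39*2063516 + 27*9940^2
= 80477124 + 2667697200
= 2.7482e+09


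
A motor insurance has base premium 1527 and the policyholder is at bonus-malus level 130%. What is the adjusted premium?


adjusted = base * BM_level / 100
= 1527 * 130 / 100
= 1527 * 1.3
= 1985.1


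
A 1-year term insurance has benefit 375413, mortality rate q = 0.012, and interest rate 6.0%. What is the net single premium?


NSP = benefit * q * v
v = 1/(1+i) = 0.943396
NSP = 375413 * 0.012 * 0.943396
= 4249.9585


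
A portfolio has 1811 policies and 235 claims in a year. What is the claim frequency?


frequency = claims / policies
= 235 / 1811
= 0.1298


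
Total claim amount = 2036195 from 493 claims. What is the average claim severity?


severity = total / number
= 2036195 / 493
= 4130.213


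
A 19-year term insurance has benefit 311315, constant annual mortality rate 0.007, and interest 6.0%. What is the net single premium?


NSP = benefit * sum_{k=0}^{n-1} k_p_x * q * v^(k+1)
With constant q=0.007, v=0.943396
Sum = 0.074261
NSP = 311315 * 0.074261
= 23118.5253


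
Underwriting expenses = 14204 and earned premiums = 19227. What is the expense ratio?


Expense ratio = expenses / premiums
= 14204 / 19227
= 0.7388


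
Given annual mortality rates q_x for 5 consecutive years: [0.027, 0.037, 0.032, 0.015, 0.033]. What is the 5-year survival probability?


p_k = 1 - q_k for each year
Survival = product of (1 - q_k)
= 0.973 * 0.963 * 0.968 * 0.985 * 0.967
= 0.8639


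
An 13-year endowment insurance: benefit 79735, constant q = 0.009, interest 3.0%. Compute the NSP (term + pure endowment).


Term component = 7259.9922
Pure endowment = 13_p_x * v^13 * benefit = 0.889114 * 0.680951 * 79735 = 48275.0337
NSP = 55535.0259


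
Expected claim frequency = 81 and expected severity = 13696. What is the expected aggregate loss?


E[S] = E[N] * E[X]
= 81 * 13696
= 1.1094e+06


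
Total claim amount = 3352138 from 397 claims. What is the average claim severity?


severity = total / number
= 3352138 / 397
= 8443.6725


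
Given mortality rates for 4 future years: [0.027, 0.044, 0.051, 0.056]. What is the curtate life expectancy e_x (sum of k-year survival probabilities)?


e_x = sum_{k=1}^{n} k_p_x
k_p_x values:
  1_p_x = 0.973
  2_p_x = 0.930188
  3_p_x = 0.882748
  4_p_x = 0.833315
e_x = 3.6193


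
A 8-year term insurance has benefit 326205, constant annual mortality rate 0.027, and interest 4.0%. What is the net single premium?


NSP = benefit * sum_{k=0}^{n-1} k_p_x * q * v^(k+1)
With constant q=0.027, v=0.961538
Sum = 0.166434
NSP = 326205 * 0.166434
= 54291.5952


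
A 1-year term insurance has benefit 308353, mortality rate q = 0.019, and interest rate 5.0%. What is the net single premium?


NSP = benefit * q * v
v = 1/(1+i) = 0.952381
NSP = 308353 * 0.019 * 0.952381
= 5579.721


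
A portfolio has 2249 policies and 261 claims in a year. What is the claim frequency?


frequency = claims / policies
= 261 / 2249
= 0.1161


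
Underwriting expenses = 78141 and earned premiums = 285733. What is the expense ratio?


Expense ratio = expenses / premiums
= 78141 / 285733
= 0.2735


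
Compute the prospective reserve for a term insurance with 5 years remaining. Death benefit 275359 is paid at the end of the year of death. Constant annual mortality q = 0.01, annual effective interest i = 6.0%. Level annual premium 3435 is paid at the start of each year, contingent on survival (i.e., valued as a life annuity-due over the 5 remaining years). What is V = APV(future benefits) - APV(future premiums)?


v = 1/(1+i) = 0.943396
APV(future benefits) per unit = sum_{k=0}^{4} k_p_x * q * v^(k+1) = 0.041338
APV(future benefits) = 275359 * 0.041338 = 11382.7476
Life annuity-due factor ä_{x:5} = sum_{k=0}^{4} k_p_x * v^k = 4.381812
APV(future premiums) = 3435 * 4.381812 = 15051.5226
V = 11382.7476 - 15051.5226
= -3668.7751


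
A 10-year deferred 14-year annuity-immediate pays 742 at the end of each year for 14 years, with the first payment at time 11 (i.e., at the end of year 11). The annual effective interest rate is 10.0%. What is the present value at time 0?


PV at time 10 of the 14-year annuity-immediate:
a_n = 742 * (1-(1+0.1)^(-14))/0.1 = 5466.0821
Discount back 10 years to time 0:
PV = 5466.0821 * (1+0.1)^(-10)
= 5466.0821 * 0.385543
= 2107.4113


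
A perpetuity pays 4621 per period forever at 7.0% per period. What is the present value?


PV = PMT / i
= 4621 / 0.07
= 66014.2857


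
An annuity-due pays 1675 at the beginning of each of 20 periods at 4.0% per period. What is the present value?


PV_due = PMT * (1-(1+i)^(-n))/i * (1+i)
PV_immediate = 22763.7966
PV_due = 22763.7966 * 1.04
= 23674.3485


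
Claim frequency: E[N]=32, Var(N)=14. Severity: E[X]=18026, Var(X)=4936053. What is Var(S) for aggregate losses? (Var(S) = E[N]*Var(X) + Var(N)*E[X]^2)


Var(S) = E[N]*Var(X) + Var(N)*E[X]^2
= 32*4936053 + 14*18026^2
= 157953696 + 4549113464
= 4.7071e+09


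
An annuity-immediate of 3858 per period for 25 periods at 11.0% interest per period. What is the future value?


FV = PMT * ((1+i)^n - 1) / i
= 3858 * ((1.11)^25 - 1) / 0.11
= 3858 * (13.585464 - 1) / 0.11
= 441406.5396


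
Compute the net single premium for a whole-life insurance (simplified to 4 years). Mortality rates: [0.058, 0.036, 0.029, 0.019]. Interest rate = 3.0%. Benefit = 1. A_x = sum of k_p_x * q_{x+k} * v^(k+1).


v = 0.970874
Year 0: k_p_x=1.0, q=0.058, term=0.056311
Year 1: k_p_x=0.942, q=0.036, term=0.031965
Year 2: k_p_x=0.908088, q=0.029, term=0.0241
Year 3: k_p_x=0.881753, q=0.019, term=0.014885
A_x = 0.1273


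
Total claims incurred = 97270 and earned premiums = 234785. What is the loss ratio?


Loss ratio = claims / premiums
= 97270 / 234785
= 0.4143


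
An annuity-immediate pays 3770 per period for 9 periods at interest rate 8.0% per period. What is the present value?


PV = PMT * (1 - (1+i)^(-n)) / i
= 3770 * (1 - (1+0.08)^(-9)) / 0.08
= 3770 * (1 - 0.500249) / 0.08
= 3770 * 6.246888
= 23550.7674


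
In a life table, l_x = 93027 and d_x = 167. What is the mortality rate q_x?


q_x = d_x / l_x
= 167 / 93027
= 0.0018


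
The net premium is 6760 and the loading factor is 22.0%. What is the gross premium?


Gross = net * (1 + loading)
= 6760 * (1 + 0.22)
= 6760 * 1.22
= 8247.2


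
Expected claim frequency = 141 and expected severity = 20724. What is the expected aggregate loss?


E[S] = E[N] * E[X]
= 141 * 20724
= 2.9221e+06


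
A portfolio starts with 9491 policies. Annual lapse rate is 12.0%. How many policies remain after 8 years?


remaining = initial * (1 - lapse)^years
= 9491 * (1 - 0.12)^8
= 9491 * 0.359635
= 3413.2913


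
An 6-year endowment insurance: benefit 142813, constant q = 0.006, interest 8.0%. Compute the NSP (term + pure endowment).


Term component = 3907.552
Pure endowment = 6_p_x * v^6 * benefit = 0.964536 * 0.63017 * 142813 = 86804.755
NSP = 90712.307


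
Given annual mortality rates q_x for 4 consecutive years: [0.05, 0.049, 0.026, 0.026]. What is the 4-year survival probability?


p_k = 1 - q_k for each year
Survival = product of (1 - q_k)
= 0.95 * 0.951 * 0.974 * 0.974
= 0.8571


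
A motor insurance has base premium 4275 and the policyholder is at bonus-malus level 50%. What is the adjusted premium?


adjusted = base * BM_level / 100
= 4275 * 50 / 100
= 4275 * 0.5
= 2137.5


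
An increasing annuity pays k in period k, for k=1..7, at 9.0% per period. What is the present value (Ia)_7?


(Ia)_n = sum_{k=1}^{n} k * v^k, v = 1/(1+i)
v = 0.917431
Sum computed term by term:
(Ia)_7 = 18.4075


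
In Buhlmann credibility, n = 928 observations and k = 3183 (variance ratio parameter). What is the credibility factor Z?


Z = n / (n + k)
= 928 / (928 + 3183)
= 928 / 4111
= 0.2257


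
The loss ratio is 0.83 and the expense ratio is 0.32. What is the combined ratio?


Combined ratio = loss ratio + expense ratio
= 0.83 + 0.32
= 1.15


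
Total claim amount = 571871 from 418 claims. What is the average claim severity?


severity = total / number
= 571871 / 418
= 1368.1124


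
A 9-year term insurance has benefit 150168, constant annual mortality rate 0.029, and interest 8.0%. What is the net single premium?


NSP = benefit * sum_{k=0}^{n-1} k_p_x * q * v^(k+1)
With constant q=0.029, v=0.925926
Sum = 0.16393
NSP = 150168 * 0.16393
= 24617.093


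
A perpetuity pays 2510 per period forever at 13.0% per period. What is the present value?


PV = PMT / i
= 2510 / 0.13
= 19307.6923


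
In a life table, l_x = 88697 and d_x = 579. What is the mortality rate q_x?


q_x = d_x / l_x
= 579 / 88697
= 0.0065


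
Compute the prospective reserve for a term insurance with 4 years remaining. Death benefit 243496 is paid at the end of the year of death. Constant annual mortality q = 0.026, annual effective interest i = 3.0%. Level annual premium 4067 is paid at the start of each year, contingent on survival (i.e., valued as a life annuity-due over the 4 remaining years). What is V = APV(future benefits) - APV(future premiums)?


v = 1/(1+i) = 0.970874
APV(future benefits) per unit = sum_{k=0}^{3} k_p_x * q * v^(k+1) = 0.093031
APV(future benefits) = 243496 * 0.093031 = 22652.6197
Life annuity-due factor ä_{x:4} = sum_{k=0}^{3} k_p_x * v^k = 3.68545
APV(future premiums) = 4067 * 3.68545 = 14988.7236
V = 22652.6197 - 14988.7236
= 7663.8961


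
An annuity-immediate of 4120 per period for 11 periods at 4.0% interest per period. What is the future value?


FV = PMT * ((1+i)^n - 1) / i
= 4120 * ((1.04)^11 - 1) / 0.04
= 4120 * (1.539454 - 1) / 0.04
= 55563.7678


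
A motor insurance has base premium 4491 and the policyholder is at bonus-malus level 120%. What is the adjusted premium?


adjusted = base * BM_level / 100
= 4491 * 120 / 100
= 4491 * 1.2
= 5389.2


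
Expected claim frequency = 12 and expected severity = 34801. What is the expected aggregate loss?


E[S] = E[N] * E[X]
= 12 * 34801
= 417612


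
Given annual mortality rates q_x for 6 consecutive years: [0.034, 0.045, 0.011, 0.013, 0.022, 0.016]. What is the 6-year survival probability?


p_k = 1 - q_k for each year
Survival = product of (1 - q_k)
= 0.966 * 0.955 * 0.989 * 0.987 * 0.978 * 0.984
= 0.8666


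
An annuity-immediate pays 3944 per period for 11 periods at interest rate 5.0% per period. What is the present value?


PV = PMT * (1 - (1+i)^(-n)) / i
= 3944 * (1 - (1+0.05)^(-11)) / 0.05
= 3944 * (1 - 0.584679) / 0.05
= 3944 * 8.306414
= 32760.4977


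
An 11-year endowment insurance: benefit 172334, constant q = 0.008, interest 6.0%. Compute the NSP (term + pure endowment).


Term component = 10497.3563
Pure endowment = 11_p_x * v^11 * benefit = 0.915437 * 0.526788 * 172334 = 83106.4716
NSP = 93603.8279


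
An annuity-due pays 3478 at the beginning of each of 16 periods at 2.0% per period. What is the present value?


PV_due = PMT * (1-(1+i)^(-n))/i * (1+i)
PV_immediate = 47223.273
PV_due = 47223.273 * 1.02
= 48167.7385


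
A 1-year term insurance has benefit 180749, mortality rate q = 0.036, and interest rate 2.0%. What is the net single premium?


NSP = benefit * q * v
v = 1/(1+i) = 0.980392
NSP = 180749 * 0.036 * 0.980392
= 6379.3765


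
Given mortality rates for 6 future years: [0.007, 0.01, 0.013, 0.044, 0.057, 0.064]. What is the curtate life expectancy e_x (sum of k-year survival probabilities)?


e_x = sum_{k=1}^{n} k_p_x
k_p_x values:
  1_p_x = 0.993
  2_p_x = 0.98307
  3_p_x = 0.97029
  4_p_x = 0.927597
  5_p_x = 0.874724
  6_p_x = 0.818742
e_x = 5.5674


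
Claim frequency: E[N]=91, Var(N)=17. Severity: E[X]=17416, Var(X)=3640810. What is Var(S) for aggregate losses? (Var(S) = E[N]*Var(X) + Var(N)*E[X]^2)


Var(S) = E[N]*Var(X) + Var(N)*E[X]^2
= 91*3640810 + 17*17416^2
= 331313710 + 5156389952
= 5.4877e+09


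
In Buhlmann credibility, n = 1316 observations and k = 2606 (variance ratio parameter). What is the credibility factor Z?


Z = n / (n + k)
= 1316 / (1316 + 2606)
= 1316 / 3922
= 0.3355


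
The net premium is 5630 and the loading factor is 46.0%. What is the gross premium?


Gross = net * (1 + loading)
= 5630 * (1 + 0.46)
= 5630 * 1.46
= 8219.8


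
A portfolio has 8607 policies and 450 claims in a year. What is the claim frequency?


frequency = claims / policies
= 450 / 8607
= 0.0523


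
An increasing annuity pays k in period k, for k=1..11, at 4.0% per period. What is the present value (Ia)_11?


(Ia)_n = sum_{k=1}^{n} k * v^k, v = 1/(1+i)
v = 0.961538
Sum computed term by term:
(Ia)_11 = 49.1376


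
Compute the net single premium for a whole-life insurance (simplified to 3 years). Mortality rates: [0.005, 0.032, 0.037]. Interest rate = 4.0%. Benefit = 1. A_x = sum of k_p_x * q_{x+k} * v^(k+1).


v = 0.961538
Year 0: k_p_x=1.0, q=0.005, term=0.004808
Year 1: k_p_x=0.995, q=0.032, term=0.029438
Year 2: k_p_x=0.96316, q=0.037, term=0.031681
A_x = 0.0659


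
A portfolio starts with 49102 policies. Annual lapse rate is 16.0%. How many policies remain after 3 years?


remaining = initial * (1 - lapse)^years
= 49102 * (1 - 0.16)^3
= 49102 * 0.592704
= 29102.9518


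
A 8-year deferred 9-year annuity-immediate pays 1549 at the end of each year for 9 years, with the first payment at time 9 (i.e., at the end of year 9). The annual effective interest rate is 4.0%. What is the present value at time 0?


PV at time 8 of the 9-year annuity-immediate:
a_n = 1549 * (1-(1+0.04)^(-9))/0.04 = 11517.3287
Discount back 8 years to time 0:
PV = 11517.3287 * (1+0.04)^(-8)
= 11517.3287 * 0.73069
= 8415.5992


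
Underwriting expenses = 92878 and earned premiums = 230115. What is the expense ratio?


Expense ratio = expenses / premiums
= 92878 / 230115
= 0.4036


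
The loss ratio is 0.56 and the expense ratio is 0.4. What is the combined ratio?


Combined ratio = loss ratio + expense ratio
= 0.56 + 0.4
= 0.96


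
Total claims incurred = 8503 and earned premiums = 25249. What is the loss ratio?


Loss ratio = claims / premiums
= 8503 / 25249
= 0.3368


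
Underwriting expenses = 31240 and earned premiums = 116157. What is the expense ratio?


Expense ratio = expenses / premiums
= 31240 / 116157
= 0.2689


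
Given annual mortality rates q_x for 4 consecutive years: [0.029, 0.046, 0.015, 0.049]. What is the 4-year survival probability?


p_k = 1 - q_k for each year
Survival = product of (1 - q_k)
= 0.971 * 0.954 * 0.985 * 0.951
= 0.8677


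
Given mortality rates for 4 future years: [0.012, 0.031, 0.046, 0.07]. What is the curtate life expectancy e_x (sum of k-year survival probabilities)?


e_x = sum_{k=1}^{n} k_p_x
k_p_x values:
  1_p_x = 0.988
  2_p_x = 0.957372
  3_p_x = 0.913333
  4_p_x = 0.8494
e_x = 3.7081


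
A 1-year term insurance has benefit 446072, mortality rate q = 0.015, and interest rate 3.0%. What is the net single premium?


NSP = benefit * q * v
v = 1/(1+i) = 0.970874
NSP = 446072 * 0.015 * 0.970874
= 6496.1942


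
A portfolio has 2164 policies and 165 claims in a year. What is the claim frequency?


frequency = claims / policies
= 165 / 2164
= 0.0762


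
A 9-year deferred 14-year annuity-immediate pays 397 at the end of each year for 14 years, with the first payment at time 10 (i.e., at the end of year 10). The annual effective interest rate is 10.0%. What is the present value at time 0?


PV at time 9 of the 14-year annuity-immediate:
a_n = 397 * (1-(1+0.1)^(-14))/0.1 = 2924.5749
Discount back 9 years to time 0:
PV = 2924.5749 * (1+0.1)^(-9)
= 2924.5749 * 0.424098
= 1240.3053


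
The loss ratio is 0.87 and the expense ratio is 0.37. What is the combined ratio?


Combined ratio = loss ratio + expense ratio
= 0.87 + 0.37
= 1.24


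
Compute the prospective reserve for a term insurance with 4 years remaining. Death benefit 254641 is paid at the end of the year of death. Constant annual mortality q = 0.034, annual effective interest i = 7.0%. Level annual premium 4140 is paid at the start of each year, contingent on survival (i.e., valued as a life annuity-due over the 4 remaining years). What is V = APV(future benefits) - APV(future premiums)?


v = 1/(1+i) = 0.934579
APV(future benefits) per unit = sum_{k=0}^{3} k_p_x * q * v^(k+1) = 0.109744
APV(future benefits) = 254641 * 0.109744 = 27945.1959
Life annuity-due factor ä_{x:4} = sum_{k=0}^{3} k_p_x * v^k = 3.453693
APV(future premiums) = 4140 * 3.453693 = 14298.2876
V = 27945.1959 - 14298.2876
= 13646.9083


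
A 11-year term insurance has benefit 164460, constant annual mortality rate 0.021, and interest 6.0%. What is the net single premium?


NSP = benefit * sum_{k=0}^{n-1} k_p_x * q * v^(k+1)
With constant q=0.021, v=0.943396
Sum = 0.151121
NSP = 164460 * 0.151121
= 24853.3599


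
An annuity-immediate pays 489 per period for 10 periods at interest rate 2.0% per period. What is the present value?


PV = PMT * (1 - (1+i)^(-n)) / i
= 489 * (1 - (1+0.02)^(-10)) / 0.02
= 489 * (1 - 0.820348) / 0.02
= 489 * 8.982585
= 4392.4841


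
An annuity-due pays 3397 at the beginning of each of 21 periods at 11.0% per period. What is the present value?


PV_due = PMT * (1-(1+i)^(-n))/i * (1+i)
PV_immediate = 27431.0141
PV_due = 27431.0141 * 1.11
= 30448.4256


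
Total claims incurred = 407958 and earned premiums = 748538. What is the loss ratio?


Loss ratio = claims / premiums
= 407958 / 748538
= 0.545


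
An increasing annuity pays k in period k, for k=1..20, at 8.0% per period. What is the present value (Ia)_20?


(Ia)_n = sum_{k=1}^{n} k * v^k, v = 1/(1+i)
v = 0.925926
Sum computed term by term:
(Ia)_20 = 78.9079


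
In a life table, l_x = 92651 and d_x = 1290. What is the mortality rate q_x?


q_x = d_x / l_x
= 1290 / 92651
= 0.0139


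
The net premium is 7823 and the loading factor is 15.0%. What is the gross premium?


Gross = net * (1 + loading)
= 7823 * (1 + 0.15)
= 7823 * 1.15
= 8996.45


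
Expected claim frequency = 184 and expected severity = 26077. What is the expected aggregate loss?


E[S] = E[N] * E[X]
= 184 * 26077
= 4.7982e+06


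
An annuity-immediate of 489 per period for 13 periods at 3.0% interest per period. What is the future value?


FV = PMT * ((1+i)^n - 1) / i
= 489 * ((1.03)^13 - 1) / 0.03
= 489 * (1.468534 - 1) / 0.03
= 7637.0995


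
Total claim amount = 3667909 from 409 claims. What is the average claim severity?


severity = total / number
= 3667909 / 409
= 8967.9927


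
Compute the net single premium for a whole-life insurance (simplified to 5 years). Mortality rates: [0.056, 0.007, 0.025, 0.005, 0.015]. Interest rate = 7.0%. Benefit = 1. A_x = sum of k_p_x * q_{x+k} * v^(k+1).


v = 0.934579
Year 0: k_p_x=1.0, q=0.056, term=0.052336
Year 1: k_p_x=0.944, q=0.007, term=0.005772
Year 2: k_p_x=0.937392, q=0.025, term=0.01913
Year 3: k_p_x=0.913957, q=0.005, term=0.003486
Year 4: k_p_x=0.909387, q=0.015, term=0.009726
A_x = 0.0904


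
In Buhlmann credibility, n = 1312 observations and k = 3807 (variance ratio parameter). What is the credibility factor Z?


Z = n / (n + k)
= 1312 / (1312 + 3807)
= 1312 / 5119
= 0.2563


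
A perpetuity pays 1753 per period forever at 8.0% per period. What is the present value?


PV = PMT / i
= 1753 / 0.08
= 21912.5


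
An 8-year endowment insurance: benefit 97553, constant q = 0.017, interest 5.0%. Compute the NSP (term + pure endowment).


Term component = 10146.3478
Pure endowment = 8_p_x * v^8 * benefit = 0.871823 * 0.676839 * 97553 = 57564.4527
NSP = 67710.8005


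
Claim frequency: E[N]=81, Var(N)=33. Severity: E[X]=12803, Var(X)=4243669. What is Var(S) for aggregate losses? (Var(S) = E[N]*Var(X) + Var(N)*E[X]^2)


Var(S) = E[N]*Var(X) + Var(N)*E[X]^2
= 81*4243669 + 33*12803^2
= 343737189 + 5409254697
= 5.7530e+09


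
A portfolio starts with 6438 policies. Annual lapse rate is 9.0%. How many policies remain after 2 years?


remaining = initial * (1 - lapse)^years
= 6438 * (1 - 0.09)^2
= 6438 * 0.8281
= 5331.3078


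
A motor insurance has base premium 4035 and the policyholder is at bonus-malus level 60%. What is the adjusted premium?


adjusted = base * BM_level / 100
= 4035 * 60 / 100
= 4035 * 0.6
= 2421.0


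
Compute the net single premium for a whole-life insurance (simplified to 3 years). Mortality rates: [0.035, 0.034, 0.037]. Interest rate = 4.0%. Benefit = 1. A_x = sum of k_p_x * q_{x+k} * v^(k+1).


v = 0.961538
Year 0: k_p_x=1.0, q=0.035, term=0.033654
Year 1: k_p_x=0.965, q=0.034, term=0.030335
Year 2: k_p_x=0.93219, q=0.037, term=0.030662
A_x = 0.0947


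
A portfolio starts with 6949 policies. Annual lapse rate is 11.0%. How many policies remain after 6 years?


remaining = initial * (1 - lapse)^years
= 6949 * (1 - 0.11)^6
= 6949 * 0.496981
= 3453.523


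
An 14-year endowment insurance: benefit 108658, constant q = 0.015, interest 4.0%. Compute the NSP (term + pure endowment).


Term component = 15784.6066
Pure endowment = 14_p_x * v^14 * benefit = 0.809296 * 0.577475 * 108658 = 50781.1093
NSP = 66565.7159


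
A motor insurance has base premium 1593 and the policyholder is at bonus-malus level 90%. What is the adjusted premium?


adjusted = base * BM_level / 100
= 1593 * 90 / 100
= 1593 * 0.9
= 1433.7


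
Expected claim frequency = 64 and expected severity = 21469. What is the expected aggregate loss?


E[S] = E[N] * E[X]
= 64 * 21469
= 1.3740e+06


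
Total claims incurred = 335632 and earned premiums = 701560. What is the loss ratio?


Loss ratio = claims / premiums
= 335632 / 701560
= 0.4784


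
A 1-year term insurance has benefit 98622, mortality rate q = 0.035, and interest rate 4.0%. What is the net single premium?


NSP = benefit * q * v
v = 1/(1+i) = 0.961538
NSP = 98622 * 0.035 * 0.961538
= 3319.0096


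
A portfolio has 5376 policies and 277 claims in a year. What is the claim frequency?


frequency = claims / policies
= 277 / 5376
= 0.0515


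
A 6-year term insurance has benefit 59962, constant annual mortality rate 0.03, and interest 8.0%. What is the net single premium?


NSP = benefit * sum_{k=0}^{n-1} k_p_x * q * v^(k+1)
With constant q=0.03, v=0.925926
Sum = 0.129569
NSP = 59962 * 0.129569
= 7769.2165


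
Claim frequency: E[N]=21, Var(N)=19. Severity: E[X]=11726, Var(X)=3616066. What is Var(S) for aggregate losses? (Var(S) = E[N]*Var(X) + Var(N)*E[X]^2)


Var(S) = E[N]*Var(X) + Var(N)*E[X]^2
= 21*3616066 + 19*11726^2
= 75937386 + 2612482444
= 2.6884e+09


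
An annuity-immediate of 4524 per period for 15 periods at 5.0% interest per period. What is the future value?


FV = PMT * ((1+i)^n - 1) / i
= 4524 * ((1.05)^15 - 1) / 0.05
= 4524 * (2.078928 - 1) / 0.05
= 97621.4217


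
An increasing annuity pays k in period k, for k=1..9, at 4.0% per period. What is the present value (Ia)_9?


(Ia)_n = sum_{k=1}^{n} k * v^k, v = 1/(1+i)
v = 0.961538
Sum computed term by term:
(Ia)_9 = 35.2366


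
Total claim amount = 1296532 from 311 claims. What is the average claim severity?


severity = total / number
= 1296532 / 311
= 4168.9132


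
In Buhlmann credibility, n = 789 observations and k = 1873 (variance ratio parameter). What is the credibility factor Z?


Z = n / (n + k)
= 789 / (789 + 1873)
= 789 / 2662
= 0.2964


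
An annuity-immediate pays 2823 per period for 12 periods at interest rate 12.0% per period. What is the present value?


PV = PMT * (1 - (1+i)^(-n)) / i
= 2823 * (1 - (1+0.12)^(-12)) / 0.12
= 2823 * (1 - 0.256675) / 0.12
= 2823 * 6.194374
= 17486.7184


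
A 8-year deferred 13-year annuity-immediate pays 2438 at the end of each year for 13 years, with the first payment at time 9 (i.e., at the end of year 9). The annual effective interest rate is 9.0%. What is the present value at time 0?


PV at time 8 of the 13-year annuity-immediate:
a_n = 2438 * (1-(1+0.09)^(-13))/0.09 = 18253.0718
Discount back 8 years to time 0:
PV = 18253.0718 * (1+0.09)^(-8)
= 18253.0718 * 0.501866
= 9160.6012


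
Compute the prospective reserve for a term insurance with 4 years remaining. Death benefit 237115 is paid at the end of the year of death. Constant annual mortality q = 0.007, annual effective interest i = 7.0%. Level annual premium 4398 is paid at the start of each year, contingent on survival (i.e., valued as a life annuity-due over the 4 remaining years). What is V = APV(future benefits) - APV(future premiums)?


v = 1/(1+i) = 0.934579
APV(future benefits) per unit = sum_{k=0}^{3} k_p_x * q * v^(k+1) = 0.023477
APV(future benefits) = 237115 * 0.023477 = 5566.6542
Life annuity-due factor ä_{x:4} = sum_{k=0}^{3} k_p_x * v^k = 3.588566
APV(future premiums) = 4398 * 3.588566 = 15782.5137
V = 5566.6542 - 15782.5137
= -10215.8596
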